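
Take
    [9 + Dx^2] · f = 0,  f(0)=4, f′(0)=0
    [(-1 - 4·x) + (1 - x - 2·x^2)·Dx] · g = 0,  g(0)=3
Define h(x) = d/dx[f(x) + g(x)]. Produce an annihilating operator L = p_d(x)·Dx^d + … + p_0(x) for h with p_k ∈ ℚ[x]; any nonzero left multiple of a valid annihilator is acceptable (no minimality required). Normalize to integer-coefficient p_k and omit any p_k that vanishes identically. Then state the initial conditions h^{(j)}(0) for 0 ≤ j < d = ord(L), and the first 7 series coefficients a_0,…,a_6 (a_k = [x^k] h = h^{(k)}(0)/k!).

L = (954 + 3600·x + 8154·x^2 + 4140·x^3 + 5760·x^4 + 3888·x^5 + 2592·x^6) + (-117 - 369·x + 585·x^2 + 747·x^3 + 90·x^4 + 828·x^5 + 1512·x^6 + 864·x^7)·Dx + (106 + 400·x + 906·x^2 + 460·x^3 + 640·x^4 + 432·x^5 + 288·x^6)·Dx^2 + (-13 - 41·x + 65·x^2 + 83·x^3 + 10·x^4 + 92·x^5 + 168·x^6 + 96·x^7)·Dx^3  (order 3).
h: a_k = 3, -18, 45, 186, 315, 7497/10, 1785, …
ICs: h(0) = 3, h′(0) = -18, h′′(0) = 90.

f: a_k = 4, 0, -18, 0, 27/2, 0, -81/20, …
g: a_k = 3, 3, 9, 15, 33, 63, 129, …
Sum ⇒ L₀ = lclm(L_f,L_g) in ℚ(x)⟨Dx⟩.
Differentiate: ansatz ord ≤ ord L₀ ⇒ L.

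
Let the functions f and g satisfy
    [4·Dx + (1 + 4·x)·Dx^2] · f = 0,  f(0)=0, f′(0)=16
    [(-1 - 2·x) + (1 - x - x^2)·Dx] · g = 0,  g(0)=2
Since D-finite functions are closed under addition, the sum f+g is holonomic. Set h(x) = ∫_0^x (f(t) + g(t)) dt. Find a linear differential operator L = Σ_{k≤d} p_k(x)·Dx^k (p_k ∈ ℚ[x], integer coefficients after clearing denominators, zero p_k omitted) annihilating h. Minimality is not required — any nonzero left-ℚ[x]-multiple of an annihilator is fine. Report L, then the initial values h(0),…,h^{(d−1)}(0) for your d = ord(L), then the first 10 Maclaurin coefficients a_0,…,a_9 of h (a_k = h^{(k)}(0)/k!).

f: a_k = 0, 16, -32, 256/3, -256, 4096/5, -8192/3, 65536/7, -32768, 1048576/9, …
g: a_k = 2, 2, 4, 6, 10, 16, 26, 42, 68, 110, …
L₀ := lclm(L_f,L_g); ord L₀ ≤ 2+1.
h=∫h₀ ⇒ L = L₀·Dx.
L = (-100 - 272·x - 392·x^2 - 144·x^3 - 96·x^4)·Dx^2 + (7 - 96·x - 434·x^2 - 540·x^3 - 304·x^4 - 160·x^5)·Dx^3 + (4 + 25·x + 28·x^2 - 46·x^3 - 73·x^4 - 76·x^5 - 32·x^6)·Dx^4  (order 4).
h: a_k = 0, 2, 9, -28/3, 137/6, -246/5, 696/5, -8114/21, 32915/28, -10900/3, …
ICs: h(0) = 0, h′(0) = 2, h′′(0) = 18, h′′′(0) = -56.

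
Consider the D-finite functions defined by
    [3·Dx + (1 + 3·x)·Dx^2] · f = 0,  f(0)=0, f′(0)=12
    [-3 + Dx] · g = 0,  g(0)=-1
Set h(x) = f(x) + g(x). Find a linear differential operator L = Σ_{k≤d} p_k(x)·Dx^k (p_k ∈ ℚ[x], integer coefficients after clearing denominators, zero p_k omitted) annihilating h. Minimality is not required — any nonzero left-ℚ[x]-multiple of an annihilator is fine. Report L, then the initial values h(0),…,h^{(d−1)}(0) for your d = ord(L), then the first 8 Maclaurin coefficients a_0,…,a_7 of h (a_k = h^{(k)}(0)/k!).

f: a_k = 0, 12, -18, 36, -81, 972/5, -486, 8748/7, …
g: a_k = -1, -3, -9/2, -9/2, -27/8, -81/40, -81/80, -243/560, …
Sum ⇒ L₀ = lclm(L_f,L_g) in ℚ(x)⟨Dx⟩.
L = (-27 - 27·x)·Dx + (3 - 18·x - 27·x^2)·Dx^2 + (2 + 9·x + 9·x^2)·Dx^3  (order 3).
h: a_k = -1, 9, -45/2, 63/2, -675/8, 1539/8, -38961/80, 699597/560, …
ICs: h(0) = -1, h′(0) = 9, h′′(0) = -45.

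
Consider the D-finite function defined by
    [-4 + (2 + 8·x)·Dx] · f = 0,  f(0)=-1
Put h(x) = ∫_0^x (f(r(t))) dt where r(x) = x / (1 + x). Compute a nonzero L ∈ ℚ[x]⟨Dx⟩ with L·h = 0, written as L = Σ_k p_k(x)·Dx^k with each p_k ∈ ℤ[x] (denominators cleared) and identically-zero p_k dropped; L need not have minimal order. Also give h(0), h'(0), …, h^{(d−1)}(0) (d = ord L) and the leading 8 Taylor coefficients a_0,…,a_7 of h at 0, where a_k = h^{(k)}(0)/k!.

L = -2·Dx + (1 + 6·x + 5·x^2)·Dx^2  (order 2).
h: a_k = 0, -1, -1, 4/3, -5/2, 6, -17, 376/7, …
ICs: h(0) = 0, h′(0) = -1.

f: a_k = -1, -2, 2, -4, 10, -28, 84, -264, …
f∘r: x↦r, Dx↦Dx/r' in L_f ⇒ L₀.
Integrate: L := L₀·Dx.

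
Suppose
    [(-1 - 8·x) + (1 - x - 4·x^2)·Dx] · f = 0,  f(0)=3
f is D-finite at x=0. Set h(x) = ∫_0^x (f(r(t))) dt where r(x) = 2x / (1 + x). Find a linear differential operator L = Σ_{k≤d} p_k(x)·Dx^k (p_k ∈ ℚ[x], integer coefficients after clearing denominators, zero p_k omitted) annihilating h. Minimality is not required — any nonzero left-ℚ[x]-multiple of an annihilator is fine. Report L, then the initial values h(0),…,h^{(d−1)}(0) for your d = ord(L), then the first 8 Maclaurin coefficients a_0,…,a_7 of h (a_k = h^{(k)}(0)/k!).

L = (2 + 34·x)·Dx + (-1 - x + 17·x^2 + 17·x^3)·Dx^2  (order 2).
h: a_k = 0, 3, 3, 18, 51/2, 918/5, 289, 15606/7, …
ICs: h(0) = 0, h′(0) = 3.

f: a_k = 3, 3, 15, 27, 87, 195, 543, 1323, …
Change of var in L_f (x↦r) gives L₀.
h=∫h₀ ⇒ L = L₀·Dx.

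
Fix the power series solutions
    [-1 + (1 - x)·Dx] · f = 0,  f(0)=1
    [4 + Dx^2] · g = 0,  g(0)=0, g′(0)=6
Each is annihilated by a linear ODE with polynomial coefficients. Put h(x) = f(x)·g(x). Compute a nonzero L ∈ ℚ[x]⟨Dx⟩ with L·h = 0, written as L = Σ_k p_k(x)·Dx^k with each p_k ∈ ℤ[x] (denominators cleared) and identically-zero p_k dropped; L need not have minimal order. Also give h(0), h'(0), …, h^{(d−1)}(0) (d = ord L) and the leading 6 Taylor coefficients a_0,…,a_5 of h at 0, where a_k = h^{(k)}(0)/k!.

f: a_k = 1, 1, 1, 1, 1, 1, …
g: a_k = 0, 6, 0, -4, 0, 4/5, …
f·g: L₀ = L_f ⊗_s L_g, ord ≤ 1·2.
L = (-4 + 4·x) + 2·Dx + (-1 + x)·Dx^2  (order 2).
h: a_k = 0, 6, 6, 2, 2, 14/5, …
ICs: h(0) = 0, h′(0) = 6.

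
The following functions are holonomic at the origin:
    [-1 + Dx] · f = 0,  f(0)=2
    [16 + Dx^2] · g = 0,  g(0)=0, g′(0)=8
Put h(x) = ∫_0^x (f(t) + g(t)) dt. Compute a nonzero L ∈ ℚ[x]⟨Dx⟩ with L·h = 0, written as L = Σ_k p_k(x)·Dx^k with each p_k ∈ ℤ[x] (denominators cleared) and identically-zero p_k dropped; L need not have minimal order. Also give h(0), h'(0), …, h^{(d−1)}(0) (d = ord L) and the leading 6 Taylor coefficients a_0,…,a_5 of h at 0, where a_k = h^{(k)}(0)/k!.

f: a_k = 2, 2, 1, 1/3, 1/12, 1/60, …
g: a_k = 0, 8, 0, -64/3, 0, 256/15, …
f+g: L₀ = lclm(L_f,L_g), ord ≤ 1+2.
h=∫₀ˣh₀: take L = L₀·Dx.
L = -16·Dx + 16·Dx^2 - Dx^3 + Dx^4  (order 4).
h: a_k = 0, 2, 5, 1/3, -21/4, 1/60, …
ICs: h(0) = 0, h′(0) = 2, h′′(0) = 10, h′′′(0) = 2.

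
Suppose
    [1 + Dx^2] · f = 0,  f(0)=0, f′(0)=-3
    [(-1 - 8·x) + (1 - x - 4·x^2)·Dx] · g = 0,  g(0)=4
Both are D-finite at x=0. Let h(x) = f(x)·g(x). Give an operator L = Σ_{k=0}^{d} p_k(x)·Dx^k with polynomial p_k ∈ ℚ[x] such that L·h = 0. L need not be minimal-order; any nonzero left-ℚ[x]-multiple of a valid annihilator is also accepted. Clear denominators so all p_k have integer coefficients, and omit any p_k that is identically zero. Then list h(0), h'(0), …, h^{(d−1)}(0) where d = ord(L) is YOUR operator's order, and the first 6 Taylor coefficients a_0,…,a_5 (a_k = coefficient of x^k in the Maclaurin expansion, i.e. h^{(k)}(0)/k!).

L = (7 + x + 4·x^2) + (2 + 16·x)·Dx + (-1 + x + 4·x^2)·Dx^2  (order 2).
h: a_k = 0, -12, -12, -58, -106, -3381/10, …
ICs: h(0) = 0, h′(0) = -12.

f: a_k = 0, -3, 0, 1/2, 0, -1/40, …
g: a_k = 4, 4, 20, 36, 116, 260, …
f·g: L₀ = L_f ⊗_s L_g, ord ≤ 2·1.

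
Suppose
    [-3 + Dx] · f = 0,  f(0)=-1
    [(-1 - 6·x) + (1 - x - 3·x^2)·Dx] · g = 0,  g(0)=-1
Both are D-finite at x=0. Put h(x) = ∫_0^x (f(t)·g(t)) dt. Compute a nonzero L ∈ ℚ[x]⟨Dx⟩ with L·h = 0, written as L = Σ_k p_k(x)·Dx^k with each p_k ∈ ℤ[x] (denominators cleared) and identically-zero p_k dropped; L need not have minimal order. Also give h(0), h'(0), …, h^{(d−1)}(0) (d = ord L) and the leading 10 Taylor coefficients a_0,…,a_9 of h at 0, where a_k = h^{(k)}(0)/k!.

f: a_k = -1, -3, -9/2, -9/2, -27/8, -81/40, -81/80, -243/560, -729/4480, -243/4480, …
g: a_k = -1, -1, -4, -7, -19, -40, -97, -217, -508, -1159, …
L₀ := L_f ⊗_s L_g (sym. prod.), ord ≤ 1.
h=∫h₀ ⇒ L = L₀·Dx.
L = (4 + 3·x - 9·x^2)·Dx + (-1 + x + 3·x^2)·Dx^2  (order 2).
h: a_k = 0, 1, 2, 23/6, 7, 527/40, 1519/60, 28043/560, 56467/560, 8325841/40320, …
ICs: h(0) = 0, h′(0) = 1.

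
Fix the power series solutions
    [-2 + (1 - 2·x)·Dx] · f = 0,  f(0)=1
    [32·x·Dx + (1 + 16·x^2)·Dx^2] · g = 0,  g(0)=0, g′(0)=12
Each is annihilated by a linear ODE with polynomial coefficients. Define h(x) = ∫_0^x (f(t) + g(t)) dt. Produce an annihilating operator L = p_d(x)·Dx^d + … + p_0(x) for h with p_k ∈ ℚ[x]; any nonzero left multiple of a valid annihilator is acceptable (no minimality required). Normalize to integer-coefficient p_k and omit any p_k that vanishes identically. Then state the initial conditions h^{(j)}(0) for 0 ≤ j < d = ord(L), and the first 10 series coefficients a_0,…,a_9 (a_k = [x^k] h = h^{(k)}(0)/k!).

f: a_k = 1, 2, 4, 8, 16, 32, 64, 128, 256, 512, …
g: a_k = 0, 12, 0, -64, 0, 3072/5, 0, -49152/7, 0, 262144/3, …
Weyl lclm of L_f,L_g ⇒ L₀ (ord ≤ 3).
Integrate: L := L₀·Dx.
L = (-32 + 256·x + 1536·x^2)·Dx^2 + (14 - 32·x - 160·x^2 + 1536·x^3)·Dx^3 + (-1 - 6·x - 96·x^3 + 256·x^4)·Dx^4  (order 4).
h: a_k = 0, 1, 7, 4/3, -14, 16/5, 1616/15, 64/7, -6032/7, 256/9, …
ICs: h(0) = 0, h′(0) = 1, h′′(0) = 14, h′′′(0) = 8.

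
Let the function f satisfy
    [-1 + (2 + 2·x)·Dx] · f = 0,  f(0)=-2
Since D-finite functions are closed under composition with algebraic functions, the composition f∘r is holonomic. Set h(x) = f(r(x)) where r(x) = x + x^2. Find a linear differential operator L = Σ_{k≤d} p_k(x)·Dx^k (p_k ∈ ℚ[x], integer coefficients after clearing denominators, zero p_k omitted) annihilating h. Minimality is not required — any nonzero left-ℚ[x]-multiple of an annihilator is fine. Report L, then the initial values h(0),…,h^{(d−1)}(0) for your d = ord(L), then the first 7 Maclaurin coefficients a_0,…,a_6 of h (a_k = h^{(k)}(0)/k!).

f: a_k = -2, -1, 1/4, -1/8, 5/64, -7/128, 21/512, …
h₀=f(r): pull back L_f along r ⇒ L₀.
L = (-1 - 2·x) + (2 + 2·x + 2·x^2)·Dx  (order 1).
h: a_k = -2, -1, -3/4, 3/8, -3/64, -15/128, 57/512, …
ICs: h(0) = -2.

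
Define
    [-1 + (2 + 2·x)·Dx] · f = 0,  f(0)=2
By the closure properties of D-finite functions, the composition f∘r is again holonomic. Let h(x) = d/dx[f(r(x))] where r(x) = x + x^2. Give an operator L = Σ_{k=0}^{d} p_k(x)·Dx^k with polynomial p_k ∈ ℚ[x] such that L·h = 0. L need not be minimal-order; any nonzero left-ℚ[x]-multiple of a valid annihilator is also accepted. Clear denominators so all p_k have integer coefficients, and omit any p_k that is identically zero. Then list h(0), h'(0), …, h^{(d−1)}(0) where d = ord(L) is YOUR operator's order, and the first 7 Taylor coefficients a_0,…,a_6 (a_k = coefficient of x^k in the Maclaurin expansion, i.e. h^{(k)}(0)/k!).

f: a_k = 2, 1, -1/4, 1/8, -5/64, 7/128, -21/512, …
h₀=f(r): pull back L_f along r ⇒ L₀.
Derive L from L₀ (diff closure).
L = 3 + (-2 - 6·x - 6·x^2 - 4·x^3)·Dx  (order 1).
h: a_k = 1, 3/2, -9/8, 3/16, 75/128, -171/256, 147/1024, …
ICs: h(0) = 1.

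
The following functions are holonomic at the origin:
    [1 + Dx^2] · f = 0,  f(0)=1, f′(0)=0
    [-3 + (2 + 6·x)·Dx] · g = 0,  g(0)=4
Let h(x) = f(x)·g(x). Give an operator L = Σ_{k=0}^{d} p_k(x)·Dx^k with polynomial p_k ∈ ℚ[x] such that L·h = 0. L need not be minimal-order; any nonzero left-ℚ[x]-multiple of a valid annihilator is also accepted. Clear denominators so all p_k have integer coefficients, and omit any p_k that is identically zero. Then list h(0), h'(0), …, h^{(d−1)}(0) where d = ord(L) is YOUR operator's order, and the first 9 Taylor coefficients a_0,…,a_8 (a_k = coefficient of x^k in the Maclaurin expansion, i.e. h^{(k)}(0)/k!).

f: a_k = 1, 0, -1/2, 0, 1/24, 0, -1/720, 0, 1/40320, …
g: a_k = 4, 6, -9/2, 27/4, -405/32, 1701/64, -15309/256, 72171/512, -2814669/8192, …
f·g: L₀ = L_f ⊗_s L_g, ord ≤ 2·1.
L = (31 + 24·x + 36·x^2) + (-12 - 36·x)·Dx + (4 + 24·x + 36·x^2)·Dx^2  (order 2).
h: a_k = 4, 6, -13/2, 15/4, -983/96, 1501/64, -618229/11520, 982601/7680, -810807791/2580480, …
ICs: h(0) = 4, h′(0) = 6.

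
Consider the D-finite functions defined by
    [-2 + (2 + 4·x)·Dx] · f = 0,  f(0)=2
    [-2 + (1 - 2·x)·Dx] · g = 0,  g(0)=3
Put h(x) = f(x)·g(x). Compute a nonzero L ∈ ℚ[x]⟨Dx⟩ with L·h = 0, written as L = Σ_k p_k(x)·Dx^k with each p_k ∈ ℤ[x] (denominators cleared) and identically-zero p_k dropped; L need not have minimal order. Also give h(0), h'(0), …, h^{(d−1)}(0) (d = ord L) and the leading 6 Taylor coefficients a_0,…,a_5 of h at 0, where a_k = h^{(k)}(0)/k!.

L = (3 + 2·x) + (-1 + 4·x^2)·Dx  (order 1).
h: a_k = 6, 18, 33, 69, 537/4, 1095/4, …
ICs: h(0) = 6.

f: a_k = 2, 2, -1, 1, -5/4, 7/4, …
g: a_k = 3, 6, 12, 24, 48, 96, …
Product ⇒ symmetric product L₀, ord ≤ 1.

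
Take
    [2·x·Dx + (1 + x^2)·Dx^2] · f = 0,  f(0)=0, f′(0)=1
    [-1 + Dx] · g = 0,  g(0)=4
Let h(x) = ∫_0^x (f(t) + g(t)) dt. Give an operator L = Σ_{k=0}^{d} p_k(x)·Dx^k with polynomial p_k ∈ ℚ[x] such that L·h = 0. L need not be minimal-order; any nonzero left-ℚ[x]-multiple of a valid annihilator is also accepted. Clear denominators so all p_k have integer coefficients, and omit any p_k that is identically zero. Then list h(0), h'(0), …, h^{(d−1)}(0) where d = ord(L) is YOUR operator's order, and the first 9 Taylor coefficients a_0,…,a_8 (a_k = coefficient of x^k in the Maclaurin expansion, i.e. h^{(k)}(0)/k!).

f: a_k = 0, 1, 0, -1/3, 0, 1/5, 0, -1/7, 0, …
g: a_k = 4, 4, 2, 2/3, 1/6, 1/30, 1/180, 1/1260, 1/10080, …
L₀ := lclm(L_f,L_g); ord L₀ ≤ 2+1.
h=∫h₀ ⇒ L = L₀·Dx.
L = (2 - 4·x - 2·x^2)·Dx^2 + (-3 + 3·x + x^2 - x^3)·Dx^3 + (1 + x + x^2 + x^3)·Dx^4  (order 4).
h: a_k = 0, 4, 5/2, 2/3, 1/12, 1/30, 7/180, 1/1260, -179/10080, …
ICs: h(0) = 0, h′(0) = 4, h′′(0) = 5, h′′′(0) = 4.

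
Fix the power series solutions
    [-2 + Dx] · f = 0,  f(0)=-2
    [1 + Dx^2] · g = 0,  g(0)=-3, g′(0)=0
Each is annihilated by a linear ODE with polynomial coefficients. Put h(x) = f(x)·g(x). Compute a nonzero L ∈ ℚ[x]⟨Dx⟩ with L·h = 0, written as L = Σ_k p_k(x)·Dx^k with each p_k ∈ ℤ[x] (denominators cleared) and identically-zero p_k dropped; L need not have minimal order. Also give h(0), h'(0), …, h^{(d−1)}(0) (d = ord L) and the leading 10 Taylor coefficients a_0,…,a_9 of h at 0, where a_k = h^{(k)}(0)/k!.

L = 5 - 4·Dx + Dx^2  (order 2).
h: a_k = 6, 12, 9, 2, -7/4, -19/10, -39/40, -139/420, -527/6720, -359/30240, …
ICs: h(0) = 6, h′(0) = 12.

f: a_k = -2, -4, -4, -8/3, -4/3, -8/15, -8/45, -16/315, -4/315, -8/2835, …
g: a_k = -3, 0, 3/2, 0, -1/8, 0, 1/240, 0, -1/13440, 0, …
h₀=f·g: eliminate ⇒ L₀, order ≤ 1·2.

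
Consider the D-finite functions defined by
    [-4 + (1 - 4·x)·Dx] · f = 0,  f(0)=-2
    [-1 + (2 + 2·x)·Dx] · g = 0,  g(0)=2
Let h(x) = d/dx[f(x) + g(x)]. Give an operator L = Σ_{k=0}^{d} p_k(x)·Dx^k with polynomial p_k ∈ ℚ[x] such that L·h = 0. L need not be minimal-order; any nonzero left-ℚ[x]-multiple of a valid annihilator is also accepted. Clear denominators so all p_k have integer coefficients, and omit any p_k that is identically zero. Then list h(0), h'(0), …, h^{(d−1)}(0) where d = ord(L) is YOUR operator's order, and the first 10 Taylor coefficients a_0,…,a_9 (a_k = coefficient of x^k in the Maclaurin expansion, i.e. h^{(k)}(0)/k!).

L = (-216 - 96·x) + (-381 - 792·x - 336·x^2)·Dx + (34 - 78·x - 208·x^2 - 96·x^3)·Dx^2  (order 2).
h: a_k = -7, -129/2, -3069/8, -32773/16, -1310685/128, -12582975/256, -234880793/1024, -2147484077/2048, -154618816221/32768, -1374389546875/65536, …
ICs: h(0) = -7, h′(0) = -129/2.

f: a_k = -2, -8, -32, -128, -512, -2048, -8192, -32768, -131072, -524288, …
g: a_k = 2, 1, -1/4, 1/8, -5/64, 7/128, -21/512, 33/1024, -429/16384, 715/32768, …
f+g: L₀ = lclm(L_f,L_g), ord ≤ 1+1.
Differentiate: ansatz ord ≤ ord L₀ ⇒ L.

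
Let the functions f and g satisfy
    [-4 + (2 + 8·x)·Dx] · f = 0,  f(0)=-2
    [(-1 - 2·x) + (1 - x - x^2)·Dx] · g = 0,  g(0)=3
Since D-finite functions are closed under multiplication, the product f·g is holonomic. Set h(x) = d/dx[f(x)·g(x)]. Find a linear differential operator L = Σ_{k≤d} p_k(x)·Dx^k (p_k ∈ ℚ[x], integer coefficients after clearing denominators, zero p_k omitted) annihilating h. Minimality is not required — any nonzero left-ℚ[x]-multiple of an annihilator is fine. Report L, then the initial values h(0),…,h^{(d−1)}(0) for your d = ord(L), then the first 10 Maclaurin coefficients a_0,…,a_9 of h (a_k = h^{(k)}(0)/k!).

f: a_k = -2, -4, 4, -8, 20, -56, 168, -528, 1716, -5720, …
g: a_k = 3, 3, 6, 9, 15, 24, 39, 63, 102, 165, …
L₀ := L_f ⊗_s L_g (sym. prod.), ord ≤ 1.
h=h₀': d/dx-closure on L₀ ⇒ L.
L = (4 + 66·x + 126·x^2 + 80·x^3 + 60·x^4) + (-3 - 13·x - 3·x^2 + 14·x^3 + 46·x^4 + 24·x^5)·Dx  (order 1).
h: a_k = -18, -24, -162, -24, -1140, 1620, -10794, 31008, -133434, 473940, …
ICs: h(0) = -18.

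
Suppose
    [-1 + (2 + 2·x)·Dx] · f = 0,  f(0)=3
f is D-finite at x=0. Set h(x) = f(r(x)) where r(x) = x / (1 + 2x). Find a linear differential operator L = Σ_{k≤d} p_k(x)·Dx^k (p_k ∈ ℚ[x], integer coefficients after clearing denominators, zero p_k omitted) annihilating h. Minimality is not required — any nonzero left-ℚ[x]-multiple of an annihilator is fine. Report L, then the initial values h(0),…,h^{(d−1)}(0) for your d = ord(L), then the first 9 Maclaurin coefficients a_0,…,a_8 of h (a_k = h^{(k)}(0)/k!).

f: a_k = 3, 3/2, -3/8, 3/16, -15/128, 21/256, -63/1024, 99/2048, -1287/32768, …
h₀=f(r): pull back L_f along r ⇒ L₀.
L = -1 + (2 + 10·x + 12·x^2)·Dx  (order 1).
h: a_k = 3, 3/2, -27/8, 123/16, -2271/128, 10629/256, -100935/1024, 486315/2048, -19021095/32768, …
ICs: h(0) = 3.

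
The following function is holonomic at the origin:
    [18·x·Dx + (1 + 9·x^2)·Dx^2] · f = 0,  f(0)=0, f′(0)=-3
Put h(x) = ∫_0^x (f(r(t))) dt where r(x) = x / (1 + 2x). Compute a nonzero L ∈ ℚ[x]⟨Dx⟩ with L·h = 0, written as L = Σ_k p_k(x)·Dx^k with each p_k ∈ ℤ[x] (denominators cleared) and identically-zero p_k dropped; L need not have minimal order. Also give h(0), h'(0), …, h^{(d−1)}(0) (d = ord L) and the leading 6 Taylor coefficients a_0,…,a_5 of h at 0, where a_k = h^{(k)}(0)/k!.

L = (4 + 26·x)·Dx^2 + (1 + 4·x + 13·x^2)·Dx^3  (order 3).
h: a_k = 0, 0, -3/2, 2, -3/4, -6, …
ICs: h(0) = 0, h′(0) = 0, h′′(0) = -3.

f: a_k = 0, -3, 0, 9, 0, -243/5, …
h₀=f(r): pull back L_f along r ⇒ L₀.
h=∫₀ˣh₀: take L = L₀·Dx.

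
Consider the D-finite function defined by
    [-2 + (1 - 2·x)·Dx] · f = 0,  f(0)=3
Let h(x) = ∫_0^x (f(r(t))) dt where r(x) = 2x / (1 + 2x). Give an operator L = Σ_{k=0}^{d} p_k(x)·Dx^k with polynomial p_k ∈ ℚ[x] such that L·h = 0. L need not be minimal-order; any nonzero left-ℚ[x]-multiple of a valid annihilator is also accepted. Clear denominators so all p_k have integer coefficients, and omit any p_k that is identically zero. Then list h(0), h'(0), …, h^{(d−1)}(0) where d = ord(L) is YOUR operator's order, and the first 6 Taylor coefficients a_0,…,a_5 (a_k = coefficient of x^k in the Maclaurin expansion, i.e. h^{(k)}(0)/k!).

f: a_k = 3, 6, 12, 24, 48, 96, …
h₀=f(r): pull back L_f along r ⇒ L₀.
h=∫h₀ ⇒ L = L₀·Dx.
L = 4·Dx + (-1 + 4·x^2)·Dx^2  (order 2).
h: a_k = 0, 3, 6, 8, 12, 96/5, …
ICs: h(0) = 0, h′(0) = 3.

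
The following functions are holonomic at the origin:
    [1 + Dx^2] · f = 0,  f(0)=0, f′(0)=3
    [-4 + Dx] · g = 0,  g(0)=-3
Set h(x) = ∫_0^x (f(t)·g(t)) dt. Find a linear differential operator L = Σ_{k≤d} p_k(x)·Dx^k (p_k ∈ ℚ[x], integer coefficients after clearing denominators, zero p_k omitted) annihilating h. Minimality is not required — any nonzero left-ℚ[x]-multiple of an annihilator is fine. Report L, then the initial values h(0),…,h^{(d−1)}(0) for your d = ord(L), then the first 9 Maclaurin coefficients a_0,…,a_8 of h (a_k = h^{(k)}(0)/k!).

f: a_k = 0, 3, 0, -1/2, 0, 1/40, 0, -1/1680, 0, …
g: a_k = -3, -12, -24, -32, -32, -128/5, -256/15, -1024/105, -512/105, …
f·g: L₀ = L_f ⊗_s L_g, ord ≤ 2·1.
h=∫h₀ ⇒ L = L₀·Dx.
L = 17·Dx - 8·Dx^2 + Dx^3  (order 3).
h: a_k = 0, 0, -9/2, -12, -141/8, -18, -1121/80, -611/70, -20047/4480, …
ICs: h(0) = 0, h′(0) = 0, h′′(0) = -9.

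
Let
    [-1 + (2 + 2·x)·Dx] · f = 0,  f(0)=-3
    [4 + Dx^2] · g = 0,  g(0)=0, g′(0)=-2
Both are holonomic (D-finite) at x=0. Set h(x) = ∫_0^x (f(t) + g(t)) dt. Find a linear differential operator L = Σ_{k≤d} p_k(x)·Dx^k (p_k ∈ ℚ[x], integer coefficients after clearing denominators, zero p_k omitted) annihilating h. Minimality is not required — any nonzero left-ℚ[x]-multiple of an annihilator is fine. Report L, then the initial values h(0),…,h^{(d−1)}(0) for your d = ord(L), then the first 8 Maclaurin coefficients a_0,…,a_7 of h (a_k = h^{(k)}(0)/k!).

L = (-76 - 128·x - 64·x^2)·Dx + (120 + 376·x + 384·x^2 + 128·x^3)·Dx^2 + (-19 - 32·x - 16·x^2)·Dx^3 + (30 + 94·x + 96·x^2 + 32·x^3)·Dx^4  (order 4).
h: a_k = 0, -3, -7/4, 1/8, 55/192, 3/128, -1339/23040, 9/1024, …
ICs: h(0) = 0, h′(0) = -3, h′′(0) = -7/2, h′′′(0) = 3/4.

f: a_k = -3, -3/2, 3/8, -3/16, 15/128, -21/256, 63/1024, -99/2048, …
g: a_k = 0, -2, 0, 4/3, 0, -4/15, 0, 8/315, …
f+g: L₀ = lclm(L_f,L_g), ord ≤ 1+2.
h=∫₀ˣh₀: take L = L₀·Dx.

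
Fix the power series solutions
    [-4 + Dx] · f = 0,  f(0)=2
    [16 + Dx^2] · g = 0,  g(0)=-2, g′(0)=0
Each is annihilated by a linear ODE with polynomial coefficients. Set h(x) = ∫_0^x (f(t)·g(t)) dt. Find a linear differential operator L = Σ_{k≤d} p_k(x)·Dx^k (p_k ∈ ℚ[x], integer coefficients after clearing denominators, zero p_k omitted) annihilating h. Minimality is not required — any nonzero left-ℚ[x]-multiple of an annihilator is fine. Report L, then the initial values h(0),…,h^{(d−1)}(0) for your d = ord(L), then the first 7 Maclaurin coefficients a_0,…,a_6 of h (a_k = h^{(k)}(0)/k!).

L = 32·Dx - 8·Dx^2 + Dx^3  (order 3).
h: a_k = 0, -4, -8, 0, 64/3, 512/15, 1024/45, …
ICs: h(0) = 0, h′(0) = -4, h′′(0) = -16.

f: a_k = 2, 8, 16, 64/3, 64/3, 256/15, 512/45, …
g: a_k = -2, 0, 16, 0, -64/3, 0, 512/45, …
Sym-product of L_f,L_g gives L₀ (≤ ord 2).
Integrate: L := L₀·Dx.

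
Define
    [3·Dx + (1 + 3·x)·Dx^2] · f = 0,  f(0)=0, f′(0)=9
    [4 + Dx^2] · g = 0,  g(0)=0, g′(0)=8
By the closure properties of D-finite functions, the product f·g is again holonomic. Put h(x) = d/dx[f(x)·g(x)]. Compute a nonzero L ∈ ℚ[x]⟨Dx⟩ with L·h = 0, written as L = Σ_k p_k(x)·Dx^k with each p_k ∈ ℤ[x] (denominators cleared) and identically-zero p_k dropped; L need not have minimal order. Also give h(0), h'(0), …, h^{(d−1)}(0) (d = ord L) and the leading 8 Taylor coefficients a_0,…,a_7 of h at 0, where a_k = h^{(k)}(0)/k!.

f: a_k = 0, 9, -27/2, 27, -243/4, 729/5, -729/2, 6561/7, …
g: a_k = 0, 8, 0, -16/3, 0, 16/15, 0, -32/315, …
f·g: L₀ = L_f ⊗_s L_g, ord ≤ 2·2.
Derive L from L₀ (diff closure).
L = (-21880 - 49536·x - 195264·x^2 - 252288·x^3 + 225504·x^4 + 746496·x^5 + 373248·x^6) + (-9384 - 44856·x - 47520·x^2 + 90720·x^3 + 311040·x^4 + 186624·x^5)·Dx + (-6026 - 16344·x - 53892·x^2 - 32832·x^3 + 182736·x^4 + 373248·x^5 + 186624·x^6)·Dx^2 + (-2346 - 11214·x - 11880·x^2 + 22680·x^3 + 77760·x^4 + 46656·x^5)·Dx^3 + (-139 - 990·x - 1269·x^2 + 7560·x^3 + 31590·x^4 + 46656·x^5 + 23328·x^6)·Dx^4  (order 4).
h: a_k = 0, 144, -324, 672, -2070, 6192, -91224/5, 377920/7, …
ICs: h(0) = 0, h′(0) = 144, h′′(0) = -648, h′′′(0) = 4032.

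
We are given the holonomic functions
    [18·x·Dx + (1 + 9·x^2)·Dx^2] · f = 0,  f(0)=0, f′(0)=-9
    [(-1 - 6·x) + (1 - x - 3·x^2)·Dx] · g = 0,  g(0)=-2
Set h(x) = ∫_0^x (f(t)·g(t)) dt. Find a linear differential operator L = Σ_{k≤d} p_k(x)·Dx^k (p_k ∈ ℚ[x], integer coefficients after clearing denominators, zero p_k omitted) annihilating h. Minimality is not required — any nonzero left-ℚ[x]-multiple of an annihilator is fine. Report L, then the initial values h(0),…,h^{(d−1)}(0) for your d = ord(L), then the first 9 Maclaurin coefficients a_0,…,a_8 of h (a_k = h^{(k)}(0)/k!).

f: a_k = 0, -9, 0, 27, 0, -729/5, 0, 6561/7, 0, …
g: a_k = -2, -2, -8, -14, -38, -80, -194, -434, -1016, …
Product ⇒ symmetric product L₀, ord ≤ 2.
Integrate: L := L₀·Dx.
L = (6 + 18·x + 162·x^2)·Dx + (2 - 6·x + 36·x^2 + 162·x^3)·Dx^2 + (-1 + x - 6·x^2 + 9·x^3 + 27·x^4)·Dx^3  (order 3).
h: a_k = 0, 0, 9, 6, 9/2, 72/5, 348/5, 3168/35, 207/140, …
ICs: h(0) = 0, h′(0) = 0, h′′(0) = 18.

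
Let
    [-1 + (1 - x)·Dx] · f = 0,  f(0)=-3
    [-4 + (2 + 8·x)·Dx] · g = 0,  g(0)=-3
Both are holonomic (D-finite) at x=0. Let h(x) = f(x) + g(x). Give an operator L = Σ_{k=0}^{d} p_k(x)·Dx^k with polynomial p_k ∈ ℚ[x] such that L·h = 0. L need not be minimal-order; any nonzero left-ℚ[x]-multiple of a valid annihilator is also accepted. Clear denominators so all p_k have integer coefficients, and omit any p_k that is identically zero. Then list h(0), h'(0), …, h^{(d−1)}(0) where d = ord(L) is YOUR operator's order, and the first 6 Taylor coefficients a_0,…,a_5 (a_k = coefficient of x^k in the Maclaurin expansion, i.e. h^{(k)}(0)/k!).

f: a_k = -3, -3, -3, -3, -3, -3, …
g: a_k = -3, -6, 6, -12, 30, -84, …
f+g: L₀ = lclm(L_f,L_g), ord ≤ 1+1.
L = (-8 - 12·x) + (6 + 8·x + 36·x^2)·Dx + (1 - 3·x - 22·x^2 + 24·x^3)·Dx^2  (order 2).
h: a_k = -6, -9, 3, -15, 27, -87, …
ICs: h(0) = -6, h′(0) = -9.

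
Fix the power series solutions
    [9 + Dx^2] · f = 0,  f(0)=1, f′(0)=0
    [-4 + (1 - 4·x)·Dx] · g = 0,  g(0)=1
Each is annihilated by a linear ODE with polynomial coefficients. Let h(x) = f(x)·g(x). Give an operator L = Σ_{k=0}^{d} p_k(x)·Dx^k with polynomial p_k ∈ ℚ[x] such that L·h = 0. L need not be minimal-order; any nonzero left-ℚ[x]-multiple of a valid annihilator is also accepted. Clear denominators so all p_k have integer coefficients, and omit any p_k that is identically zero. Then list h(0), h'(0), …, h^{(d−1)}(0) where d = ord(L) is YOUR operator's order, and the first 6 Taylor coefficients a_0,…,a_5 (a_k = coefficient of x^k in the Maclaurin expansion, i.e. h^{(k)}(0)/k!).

f: a_k = 1, 0, -9/2, 0, 27/8, 0, …
g: a_k = 1, 4, 16, 64, 256, 1024, …
Sym-product of L_f,L_g gives L₀ (≤ ord 2).
L = (-9 + 36·x) + 8·Dx + (-1 + 4·x)·Dx^2  (order 2).
h: a_k = 1, 4, 23/2, 46, 1499/8, 1499/2, …
ICs: h(0) = 1, h′(0) = 4.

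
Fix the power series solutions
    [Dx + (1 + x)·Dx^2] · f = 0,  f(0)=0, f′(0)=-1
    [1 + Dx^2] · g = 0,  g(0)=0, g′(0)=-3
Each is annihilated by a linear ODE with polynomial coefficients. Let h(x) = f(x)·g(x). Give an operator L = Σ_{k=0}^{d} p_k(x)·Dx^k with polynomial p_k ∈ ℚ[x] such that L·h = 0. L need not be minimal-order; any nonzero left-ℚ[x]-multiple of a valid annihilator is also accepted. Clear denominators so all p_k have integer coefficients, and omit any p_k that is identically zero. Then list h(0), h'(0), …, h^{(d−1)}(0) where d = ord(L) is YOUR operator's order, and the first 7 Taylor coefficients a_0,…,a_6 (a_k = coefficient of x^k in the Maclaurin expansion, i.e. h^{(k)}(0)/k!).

L = (-3 + 6·x + 19·x^2 + 16·x^3 + 4·x^4) + (4 + 20·x + 24·x^2 + 8·x^3)·Dx + (20·x + 42·x^2 + 32·x^3 + 8·x^4)·Dx^2 + (4 + 20·x + 24·x^2 + 8·x^3)·Dx^3 + (3 + 14·x + 23·x^2 + 16·x^3 + 4·x^4)·Dx^4  (order 4).
h: a_k = 0, 0, 3, -3/2, 1/2, -1/2, 11/24, …
ICs: h(0) = 0, h′(0) = 0, h′′(0) = 6, h′′′(0) = -9.

f: a_k = 0, -1, 1/2, -1/3, 1/4, -1/5, 1/6, …
g: a_k = 0, -3, 0, 1/2, 0, -1/40, 0, …
Sym-product of L_f,L_g gives L₀ (≤ ord 4).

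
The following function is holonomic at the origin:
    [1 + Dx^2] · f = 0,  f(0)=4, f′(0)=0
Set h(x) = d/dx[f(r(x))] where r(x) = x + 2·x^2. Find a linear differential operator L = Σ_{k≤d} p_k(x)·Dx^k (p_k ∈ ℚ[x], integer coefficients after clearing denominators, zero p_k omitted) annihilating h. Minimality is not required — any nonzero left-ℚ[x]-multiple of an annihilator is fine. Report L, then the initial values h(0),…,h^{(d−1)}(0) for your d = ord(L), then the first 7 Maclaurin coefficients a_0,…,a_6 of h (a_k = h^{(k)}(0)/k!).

L = (49 + 16·x + 96·x^2 + 256·x^3 + 256·x^4) + (-12 - 48·x)·Dx + (1 + 8·x + 16·x^2)·Dx^2  (order 2).
h: a_k = 0, -4, -24, -94/3, 20/3, 719/30, 553/15, …
ICs: h(0) = 0, h′(0) = -4.

f: a_k = 4, 0, -2, 0, 1/6, 0, -1/180, …
Substitute x→r, Dx→(1/r')Dx; clear ⇒ L₀.
h₀' ⇒ L via d/dx closure of L₀.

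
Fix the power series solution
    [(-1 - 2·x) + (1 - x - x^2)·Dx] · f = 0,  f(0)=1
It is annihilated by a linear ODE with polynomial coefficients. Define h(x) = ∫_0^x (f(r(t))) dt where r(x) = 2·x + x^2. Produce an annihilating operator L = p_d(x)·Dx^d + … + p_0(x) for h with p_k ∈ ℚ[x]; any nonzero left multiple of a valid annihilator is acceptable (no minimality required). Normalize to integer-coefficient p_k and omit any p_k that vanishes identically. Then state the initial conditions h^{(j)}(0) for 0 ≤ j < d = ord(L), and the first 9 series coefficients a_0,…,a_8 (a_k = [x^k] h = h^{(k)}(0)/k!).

f: a_k = 1, 1, 2, 3, 5, 8, 13, 21, 34, …
Substitute x→r, Dx→(1/r')Dx; clear ⇒ L₀.
∫: right-multiply L₀ by Dx.
L = (2 + 10·x + 12·x^2 + 4·x^3)·Dx + (-1 + 2·x + 5·x^2 + 4·x^3 + x^4)·Dx^2  (order 2).
h: a_k = 0, 1, 1, 3, 8, 118/5, 217/3, 1595/7, 733, …
ICs: h(0) = 0, h′(0) = 1.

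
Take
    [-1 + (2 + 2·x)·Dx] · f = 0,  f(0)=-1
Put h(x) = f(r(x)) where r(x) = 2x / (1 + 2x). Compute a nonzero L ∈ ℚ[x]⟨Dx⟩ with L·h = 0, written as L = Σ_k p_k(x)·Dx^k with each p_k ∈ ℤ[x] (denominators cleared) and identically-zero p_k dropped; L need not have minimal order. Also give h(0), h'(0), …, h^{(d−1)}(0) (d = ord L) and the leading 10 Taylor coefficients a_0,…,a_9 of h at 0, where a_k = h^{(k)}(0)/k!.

L = -1 + (1 + 6·x + 8·x^2)·Dx  (order 1).
h: a_k = -1, -1, 5/2, -13/2, 141/8, -399/8, 2353/16, -7205/16, 182461/128, -594203/128, …
ICs: h(0) = -1.

f: a_k = -1, -1/2, 1/8, -1/16, 5/128, -7/256, 21/1024, -33/2048, 429/32768, -715/65536, …
L₀ from L_f via x↦r, Dx↦r'^{-1}Dx.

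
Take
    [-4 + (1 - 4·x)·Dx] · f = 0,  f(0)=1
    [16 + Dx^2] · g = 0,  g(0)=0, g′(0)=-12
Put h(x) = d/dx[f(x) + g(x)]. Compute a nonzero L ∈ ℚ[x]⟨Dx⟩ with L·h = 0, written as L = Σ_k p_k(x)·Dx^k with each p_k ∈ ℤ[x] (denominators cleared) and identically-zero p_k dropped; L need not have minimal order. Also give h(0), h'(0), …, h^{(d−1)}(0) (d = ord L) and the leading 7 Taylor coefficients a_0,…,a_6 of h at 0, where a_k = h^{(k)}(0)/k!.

L = (1664 - 1024·x + 2048·x^2) + (-112 + 576·x - 768·x^2 + 1024·x^3)·Dx + (104 - 64·x + 128·x^2)·Dx^2 + (-7 + 36·x - 48·x^2 + 64·x^3)·Dx^3  (order 3).
h: a_k = -8, 32, 288, 1024, 4992, 24576, 1721344/15, …
ICs: h(0) = -8, h′(0) = 32, h′′(0) = 576.

f: a_k = 1, 4, 16, 64, 256, 1024, 4096, …
g: a_k = 0, -12, 0, 32, 0, -128/5, 0, …
L₀ := lclm(L_f,L_g); ord L₀ ≤ 1+2.
h₀' ⇒ L via d/dx closure of L₀.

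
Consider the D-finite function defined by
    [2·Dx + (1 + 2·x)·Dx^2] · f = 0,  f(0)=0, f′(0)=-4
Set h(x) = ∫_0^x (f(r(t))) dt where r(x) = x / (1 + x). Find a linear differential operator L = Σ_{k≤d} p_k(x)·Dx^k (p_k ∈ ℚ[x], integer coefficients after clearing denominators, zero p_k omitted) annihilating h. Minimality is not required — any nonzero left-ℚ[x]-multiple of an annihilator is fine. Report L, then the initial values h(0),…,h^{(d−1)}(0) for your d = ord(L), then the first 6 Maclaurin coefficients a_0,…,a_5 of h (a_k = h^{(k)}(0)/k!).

L = (4 + 6·x)·Dx^2 + (1 + 4·x + 3·x^2)·Dx^3  (order 3).
h: a_k = 0, 0, -2, 8/3, -13/3, 8, …
ICs: h(0) = 0, h′(0) = 0, h′′(0) = -4.

f: a_k = 0, -4, 4, -16/3, 8, -64/5, …
L₀ from L_f via x↦r, Dx↦r'^{-1}Dx.
h=∫₀ˣh₀: take L = L₀·Dx.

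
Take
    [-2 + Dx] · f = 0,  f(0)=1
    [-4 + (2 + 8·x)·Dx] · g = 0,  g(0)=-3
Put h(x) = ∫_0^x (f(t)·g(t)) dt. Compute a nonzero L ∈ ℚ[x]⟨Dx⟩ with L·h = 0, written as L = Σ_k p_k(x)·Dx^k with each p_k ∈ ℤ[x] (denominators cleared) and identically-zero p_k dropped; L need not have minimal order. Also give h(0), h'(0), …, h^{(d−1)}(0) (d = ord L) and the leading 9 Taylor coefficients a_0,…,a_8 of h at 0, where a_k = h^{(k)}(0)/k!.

f: a_k = 1, 2, 2, 4/3, 2/3, 4/15, 4/45, 8/315, 2/315, …
g: a_k = -3, -6, 6, -12, 30, -84, 252, -792, 2574, …
Sym-product of L_f,L_g gives L₀ (≤ ord 1).
h=∫₀ˣh₀: take L = L₀·Dx.
L = (-4 - 8·x)·Dx + (1 + 4·x)·Dx^2  (order 2).
h: a_k = 0, -3, -6, -4, -4, 8/5, -112/15, 1952/105, -5552/105, …
ICs: h(0) = 0, h′(0) = -3.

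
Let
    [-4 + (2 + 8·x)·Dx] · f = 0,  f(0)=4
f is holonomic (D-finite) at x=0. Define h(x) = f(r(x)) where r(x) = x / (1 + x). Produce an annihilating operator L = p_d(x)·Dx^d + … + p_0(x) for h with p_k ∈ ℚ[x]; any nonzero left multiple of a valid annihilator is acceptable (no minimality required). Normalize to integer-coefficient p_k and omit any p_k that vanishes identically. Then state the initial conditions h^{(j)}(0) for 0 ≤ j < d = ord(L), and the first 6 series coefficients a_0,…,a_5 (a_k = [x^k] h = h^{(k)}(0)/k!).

L = -2 + (1 + 6·x + 5·x^2)·Dx  (order 1).
h: a_k = 4, 8, -16, 40, -120, 408, …
ICs: h(0) = 4.

f: a_k = 4, 8, -8, 16, -40, 112, …
h₀=f(r): pull back L_f along r ⇒ L₀.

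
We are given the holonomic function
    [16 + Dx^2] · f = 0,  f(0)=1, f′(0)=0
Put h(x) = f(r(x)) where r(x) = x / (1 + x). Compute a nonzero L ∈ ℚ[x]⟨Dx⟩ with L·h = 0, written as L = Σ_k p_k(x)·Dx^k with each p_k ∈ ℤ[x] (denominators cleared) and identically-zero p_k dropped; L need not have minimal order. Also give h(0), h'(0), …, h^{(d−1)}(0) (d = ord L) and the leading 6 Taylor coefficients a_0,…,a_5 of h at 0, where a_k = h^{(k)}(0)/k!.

f: a_k = 1, 0, -8, 0, 32/3, 0, …
L₀ from L_f via x↦r, Dx↦r'^{-1}Dx.
L = 16 + (2 + 6·x + 6·x^2 + 2·x^3)·Dx + (1 + 4·x + 6·x^2 + 4·x^3 + x^4)·Dx^2  (order 2).
h: a_k = 1, 0, -8, 16, -40/3, -32/3, …
ICs: h(0) = 1, h′(0) = 0.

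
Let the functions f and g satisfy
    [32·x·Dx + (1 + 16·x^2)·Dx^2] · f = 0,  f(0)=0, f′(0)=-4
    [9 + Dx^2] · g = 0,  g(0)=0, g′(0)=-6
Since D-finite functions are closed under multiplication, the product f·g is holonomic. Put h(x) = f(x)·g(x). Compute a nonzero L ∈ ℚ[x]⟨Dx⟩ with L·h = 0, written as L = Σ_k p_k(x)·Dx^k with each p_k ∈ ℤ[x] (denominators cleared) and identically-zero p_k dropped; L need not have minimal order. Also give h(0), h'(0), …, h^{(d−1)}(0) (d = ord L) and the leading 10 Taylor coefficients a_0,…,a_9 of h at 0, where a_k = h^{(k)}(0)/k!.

f: a_k = 0, -4, 0, 64/3, 0, -1024/5, 0, 16384/7, 0, -262144/9, …
g: a_k = 0, -6, 0, 9, 0, -81/20, 0, 243/280, 0, -243/2240, …
L₀ := L_f ⊗_s L_g (sym. prod.), ord ≤ 4.
L = (16425 + 696384·x^2 + 2778624·x^4 + 11943936·x^6 + 47775744·x^8) + (23616·x + 543744·x^3 + 3981312·x^5 + 21233664·x^7)·Dx + (2050 + 87168·x^2 + 470016·x^4 + 2654208·x^6 + 10616832·x^8)·Dx^2 + (2624·x + 60416·x^3 + 442368·x^5 + 2359296·x^7)·Dx^3 + (25 + 1088·x^2 + 17920·x^4 + 147456·x^6 + 589824·x^8)·Dx^4  (order 4).
h: a_k = 0, 0, 24, 0, -164, 0, 1437, 0, -31953/2, 0, …
ICs: h(0) = 0, h′(0) = 0, h′′(0) = 48, h′′′(0) = 0.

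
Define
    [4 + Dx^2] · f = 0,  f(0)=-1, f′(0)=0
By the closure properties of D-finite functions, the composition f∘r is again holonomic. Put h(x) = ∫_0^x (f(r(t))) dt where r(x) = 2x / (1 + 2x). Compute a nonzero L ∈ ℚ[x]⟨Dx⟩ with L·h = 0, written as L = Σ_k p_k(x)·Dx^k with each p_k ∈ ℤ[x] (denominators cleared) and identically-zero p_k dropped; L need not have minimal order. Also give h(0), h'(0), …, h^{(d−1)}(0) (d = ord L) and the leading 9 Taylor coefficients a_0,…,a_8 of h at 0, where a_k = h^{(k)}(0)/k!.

f: a_k = -1, 0, 2, 0, -2/3, 0, 4/45, 0, -2/315, …
h₀=f(r): pull back L_f along r ⇒ L₀.
∫: right-multiply L₀ by Dx.
L = 16·Dx + (4 + 24·x + 48·x^2 + 32·x^3)·Dx^2 + (1 + 8·x + 24·x^2 + 32·x^3 + 16·x^4)·Dx^3  (order 3).
h: a_k = 0, -1, 0, 8/3, -8, 256/15, -256/9, 1408/45, 64/5, …
ICs: h(0) = 0, h′(0) = -1, h′′(0) = 0.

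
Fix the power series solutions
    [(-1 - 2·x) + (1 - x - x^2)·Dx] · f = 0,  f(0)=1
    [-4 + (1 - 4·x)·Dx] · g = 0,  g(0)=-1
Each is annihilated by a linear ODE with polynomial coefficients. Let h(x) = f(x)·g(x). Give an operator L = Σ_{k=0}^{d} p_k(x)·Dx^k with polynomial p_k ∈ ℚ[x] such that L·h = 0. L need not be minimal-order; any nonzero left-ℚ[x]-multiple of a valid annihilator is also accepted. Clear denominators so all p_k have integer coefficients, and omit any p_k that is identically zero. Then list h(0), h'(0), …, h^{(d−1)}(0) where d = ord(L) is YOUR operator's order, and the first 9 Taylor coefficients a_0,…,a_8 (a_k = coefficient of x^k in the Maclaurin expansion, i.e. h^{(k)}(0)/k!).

f: a_k = 1, 1, 2, 3, 5, 8, 13, 21, 34, …
g: a_k = -1, -4, -16, -64, -256, -1024, -4096, -16384, -65536, …
h₀=f·g: eliminate ⇒ L₀, order ≤ 1·1.
L = (-5 + 6·x + 12·x^2) + (1 - 5·x + 3·x^2 + 4·x^3)·Dx  (order 1).
h: a_k = -1, -5, -22, -91, -369, -1484, -5949, -23817, -95302, …
ICs: h(0) = -1.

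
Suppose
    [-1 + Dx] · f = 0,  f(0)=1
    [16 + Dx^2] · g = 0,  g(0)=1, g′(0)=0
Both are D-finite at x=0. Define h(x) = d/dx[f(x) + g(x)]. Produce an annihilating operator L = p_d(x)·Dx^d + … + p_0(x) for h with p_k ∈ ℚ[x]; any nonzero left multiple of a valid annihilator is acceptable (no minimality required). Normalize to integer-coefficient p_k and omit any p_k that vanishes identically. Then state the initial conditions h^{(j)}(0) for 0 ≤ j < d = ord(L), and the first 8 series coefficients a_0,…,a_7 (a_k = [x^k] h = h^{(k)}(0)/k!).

L = 16 - 16·Dx + Dx^2 - Dx^3  (order 3).
h: a_k = 1, -15, 1/2, 257/6, 1/24, -273/8, 1/720, 65537/5040, …
ICs: h(0) = 1, h′(0) = -15, h′′(0) = 1.

f: a_k = 1, 1, 1/2, 1/6, 1/24, 1/120, 1/720, 1/5040, …
g: a_k = 1, 0, -8, 0, 32/3, 0, -256/45, 0, …
Weyl lclm of L_f,L_g ⇒ L₀ (ord ≤ 3).
h₀' ⇒ L via d/dx closure of L₀.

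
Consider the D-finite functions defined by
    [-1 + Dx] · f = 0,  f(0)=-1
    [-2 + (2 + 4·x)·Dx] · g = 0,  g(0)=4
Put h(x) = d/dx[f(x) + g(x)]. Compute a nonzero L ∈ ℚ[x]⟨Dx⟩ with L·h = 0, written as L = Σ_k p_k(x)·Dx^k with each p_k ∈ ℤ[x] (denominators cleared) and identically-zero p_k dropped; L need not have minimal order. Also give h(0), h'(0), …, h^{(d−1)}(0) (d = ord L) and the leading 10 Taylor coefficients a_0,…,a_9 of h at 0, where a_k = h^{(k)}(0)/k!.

L = (-2 - x) + (1 - 2·x - 2·x^2)·Dx + (1 + 3·x + 2·x^2)·Dx^2  (order 2).
h: a_k = 3, -5, 11/2, -61/6, 419/24, -3781/120, 41579/720, -540541/5040, 8108099/40320, -137837701/362880, …
ICs: h(0) = 3, h′(0) = -5.

f: a_k = -1, -1, -1/2, -1/6, -1/24, -1/120, -1/720, -1/5040, -1/40320, -1/362880, …
g: a_k = 4, 4, -2, 2, -5/2, 7/2, -21/4, 33/4, -429/32, 715/32, …
Weyl lclm of L_f,L_g ⇒ L₀ (ord ≤ 2).
h=h₀': d/dx-closure on L₀ ⇒ L.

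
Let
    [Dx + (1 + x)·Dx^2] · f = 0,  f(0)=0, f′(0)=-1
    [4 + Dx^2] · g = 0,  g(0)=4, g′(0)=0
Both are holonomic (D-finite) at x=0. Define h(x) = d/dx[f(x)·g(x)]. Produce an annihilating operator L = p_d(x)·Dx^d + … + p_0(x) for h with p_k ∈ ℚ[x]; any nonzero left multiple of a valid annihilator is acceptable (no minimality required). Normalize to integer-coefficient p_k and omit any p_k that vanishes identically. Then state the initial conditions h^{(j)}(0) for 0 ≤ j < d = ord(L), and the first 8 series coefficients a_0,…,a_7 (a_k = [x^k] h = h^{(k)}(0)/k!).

L = (-56 + 896·x + 4416·x^2 + 8064·x^3 + 7136·x^4 + 3072·x^5 + 512·x^6) + (72 + 776·x + 2080·x^2 + 2400·x^3 + 1280·x^4 + 256·x^5)·Dx + (70 + 824·x + 2780·x^2 + 4416·x^3 + 3664·x^4 + 1536·x^5 + 256·x^6)·Dx^2 + (18 + 194·x + 520·x^2 + 600·x^3 + 320·x^4 + 64·x^5)·Dx^3 + (21 + 150·x + 419·x^2 + 600·x^3 + 470·x^4 + 192·x^5 + 32·x^6)·Dx^4  (order 4).
h: a_k = -4, 4, 20, -12, -4, 0, 52/15, -124/45, …
ICs: h(0) = -4, h′(0) = 4, h′′(0) = 40, h′′′(0) = -72.

f: a_k = 0, -1, 1/2, -1/3, 1/4, -1/5, 1/6, -1/7, …
g: a_k = 4, 0, -8, 0, 8/3, 0, -16/45, 0, …
h₀=f·g: eliminate ⇒ L₀, order ≤ 2·2.
h₀' ⇒ L via d/dx closure of L₀.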